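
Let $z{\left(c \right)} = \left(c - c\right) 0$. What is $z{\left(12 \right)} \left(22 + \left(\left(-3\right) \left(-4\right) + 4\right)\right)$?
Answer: $0$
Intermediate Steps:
$z{\left(c \right)} = 0$ ($z{\left(c \right)} = 0 \cdot 0 = 0$)
$z{\left(12 \right)} \left(22 + \left(\left(-3\right) \left(-4\right) + 4\right)\right) = 0 \left(22 + \left(\left(-3\right) \left(-4\right) + 4\right)\right) = 0 \left(22 + \left(12 + 4\right)\right) = 0 \left(22 + 16\right) = 0 \cdot 38 = 0$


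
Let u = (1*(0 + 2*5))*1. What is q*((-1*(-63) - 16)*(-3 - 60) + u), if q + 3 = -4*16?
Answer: 197717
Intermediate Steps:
q = -67 (q = -3 - 4*16 = -3 - 64 = -67)
u = 10 (u = (1*(0 + 10))*1 = (1*10)*1 = 10*1 = 10)
q*((-1*(-63) - 16)*(-3 - 60) + u) = -67*((-1*(-63) - 16)*(-3 - 60) + 10) = -67*((63 - 16)*(-63) + 10) = -67*(47*(-63) + 10) = -67*(-2961 + 10) = -67*(-2951) = 197717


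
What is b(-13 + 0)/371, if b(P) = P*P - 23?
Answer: 146/371 ≈ 0.39353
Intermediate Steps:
b(P) = -23 + P² (b(P) = P² - 23 = -23 + P²)
b(-13 + 0)/371 = (-23 + (-13 + 0)²)/371 = (-23 + (-13)²)*(1/371) = (-23 + 169)*(1/371) = 146*(1/371) = 146/371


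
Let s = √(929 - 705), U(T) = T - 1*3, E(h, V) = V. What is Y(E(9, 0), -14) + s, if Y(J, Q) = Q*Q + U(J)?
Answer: 193 + 4*√14 ≈ 207.97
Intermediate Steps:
U(T) = -3 + T (U(T) = T - 3 = -3 + T)
Y(J, Q) = -3 + J + Q² (Y(J, Q) = Q*Q + (-3 + J) = Q² + (-3 + J) = -3 + J + Q²)
s = 4*√14 (s = √224 = 4*√14 ≈ 14.967)
Y(E(9, 0), -14) + s = (-3 + 0 + (-14)²) + 4*√14 = (-3 + 0 + 196) + 4*√14 = 193 + 4*√14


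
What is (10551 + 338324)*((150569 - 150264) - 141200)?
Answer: -49154743125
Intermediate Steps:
(10551 + 338324)*((150569 - 150264) - 141200) = 348875*(305 - 141200) = 348875*(-140895) = -49154743125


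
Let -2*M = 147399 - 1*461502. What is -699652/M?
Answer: -1399304/314103 ≈ -4.4549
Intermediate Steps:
M = 314103/2 (M = -(147399 - 1*461502)/2 = -(147399 - 461502)/2 = -½*(-314103) = 314103/2 ≈ 1.5705e+5)
-699652/M = -699652/314103/2 = -699652*2/314103 = -1399304/314103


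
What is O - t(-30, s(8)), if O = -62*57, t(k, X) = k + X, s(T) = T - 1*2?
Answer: -3510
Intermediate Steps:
s(T) = -2 + T (s(T) = T - 2 = -2 + T)
t(k, X) = X + k
O = -3534
O - t(-30, s(8)) = -3534 - ((-2 + 8) - 30) = -3534 - (6 - 30) = -3534 - 1*(-24) = -3534 + 24 = -3510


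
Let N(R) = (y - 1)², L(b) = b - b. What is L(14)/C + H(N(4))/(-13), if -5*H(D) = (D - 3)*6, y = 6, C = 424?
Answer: 132/65 ≈ 2.0308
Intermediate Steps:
L(b) = 0
N(R) = 25 (N(R) = (6 - 1)² = 5² = 25)
H(D) = 18/5 - 6*D/5 (H(D) = -(D - 3)*6/5 = -(-3 + D)*6/5 = -(-18 + 6*D)/5 = 18/5 - 6*D/5)
L(14)/C + H(N(4))/(-13) = 0/424 + (18/5 - 6/5*25)/(-13) = 0*(1/424) + (18/5 - 30)*(-1/13) = 0 - 132/5*(-1/13) = 0 + 132/65 = 132/65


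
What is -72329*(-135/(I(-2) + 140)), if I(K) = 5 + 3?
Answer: 9764415/148 ≈ 65976.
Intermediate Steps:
I(K) = 8
-72329*(-135/(I(-2) + 140)) = -72329*(-135/(8 + 140)) = -72329/(148*(-1/135)) = -72329/(-148/135) = -72329*(-135/148) = 9764415/148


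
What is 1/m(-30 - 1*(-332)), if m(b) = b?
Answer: 1/302 ≈ 0.0033113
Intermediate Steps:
1/m(-30 - 1*(-332)) = 1/(-30 - 1*(-332)) = 1/(-30 + 332) = 1/302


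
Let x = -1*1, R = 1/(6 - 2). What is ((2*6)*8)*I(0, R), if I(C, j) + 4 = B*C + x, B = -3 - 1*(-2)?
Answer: -480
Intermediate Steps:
R = 1/4 ≈ 0.25000
B = -1 (B = -3 + 2 = -1)
x = -1
I(C, j) = -5 - C (I(C, j) = -4 + (-C - 1) = -4 + (-1 - C) = -5 - C)
((2*6)*8)*I(0, R) = ((2*6)*8)*(-5 - 1*0) = (12*8)*(-5 + 0) = 96*(-5) = -480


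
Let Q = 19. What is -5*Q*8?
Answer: -760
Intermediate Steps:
-5*Q*8 = -5*19*8 = -95*8 = -760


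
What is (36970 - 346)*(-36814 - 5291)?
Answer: -1542053520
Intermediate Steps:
(36970 - 346)*(-36814 - 5291) = 36624*(-42105) = -1542053520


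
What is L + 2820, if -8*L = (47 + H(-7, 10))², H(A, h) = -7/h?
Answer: 2041631/800 ≈ 2552.0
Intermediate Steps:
L = -214369/800 (L = -(47 - 7/10)²/8 = -(463/10)²/8 = -⅛*214369/100 = -214369/800 ≈ -267.96)
L + 2820 = -214369/800 + 2820 = 2041631/800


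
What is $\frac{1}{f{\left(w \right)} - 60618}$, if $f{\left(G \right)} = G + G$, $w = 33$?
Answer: $- \frac{1}{60552} \approx -1.6515 \cdot 10^{-5}$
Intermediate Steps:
$f{\left(G \right)} = 2 G$
$\frac{1}{f{\left(w \right)} - 60618} = \frac{1}{2 \cdot 33 - 60618} = \frac{1}{66 - 60618} = \frac{1}{-60552} = - \frac{1}{60552}$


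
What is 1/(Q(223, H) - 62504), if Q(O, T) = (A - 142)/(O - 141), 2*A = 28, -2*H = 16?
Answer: -41/2562728 ≈ -1.5999e-5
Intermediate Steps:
H = -8 (H = -½*16 = -8)
A = 14 (A = (½)*28 = 14)
Q(O, T) = -128/(-141 + O) (Q(O, T) = (14 - 142)/(O - 141) = -128/(-141 + O))
1/(Q(223, H) - 62504) = 1/(-128/(-141 + 223) - 62504) = 1/(-128/82 - 62504) = 1/(-128*1/82 - 62504) = 1/(-64/41 - 62504) = 1/(-2562728/41) = -41/2562728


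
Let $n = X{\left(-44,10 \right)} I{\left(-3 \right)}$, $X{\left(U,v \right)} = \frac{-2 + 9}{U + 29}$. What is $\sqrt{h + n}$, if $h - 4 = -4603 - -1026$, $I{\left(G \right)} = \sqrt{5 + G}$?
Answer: $\frac{\sqrt{-803925 - 105 \sqrt{2}}}{15} \approx 59.78 i$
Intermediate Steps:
$X{\left(U,v \right)} = \frac{7}{29 + U}$
$h = -3573$ ($h = 4 - 3577 = -3573$)
$n = - \frac{7 \sqrt{2}}{15}$ ($n = \frac{7}{29 - 44} \sqrt{5 - 3} = \frac{7}{-15} \sqrt{2} = 7 \left(- \frac{1}{15}\right) \sqrt{2} = - \frac{7 \sqrt{2}}{15} \approx -0.65997$)
$\sqrt{h + n} = \sqrt{-3573 - \frac{7 \sqrt{2}}{15}}$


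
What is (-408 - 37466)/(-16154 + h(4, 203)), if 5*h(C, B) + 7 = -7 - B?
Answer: 189370/80987 ≈ 2.3383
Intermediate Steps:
h(C, B) = -14/5 - B/5 (h(C, B) = -7/5 + (-7 - B)/5 = -7/5 + (-7/5 - B/5) = -14/5 - B/5)
(-408 - 37466)/(-16154 + h(4, 203)) = (-408 - 37466)/(-16154 + (-14/5 - ⅕*203)) = -37874/(-16154 + (-14/5 - 203/5)) = -37874/(-16154 - 217/5) = -37874/(-80987/5) = -37874*(-5/80987) = 189370/80987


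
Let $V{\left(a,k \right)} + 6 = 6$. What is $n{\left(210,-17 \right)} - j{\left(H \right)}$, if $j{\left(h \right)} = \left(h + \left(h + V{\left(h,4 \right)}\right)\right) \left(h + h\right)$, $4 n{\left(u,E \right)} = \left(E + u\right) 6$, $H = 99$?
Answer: $- \frac{77829}{2} \approx -38915.0$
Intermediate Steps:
$n{\left(u,E \right)} = \frac{3 E}{2} + \frac{3 u}{2}$ ($n{\left(u,E \right)} = \frac{\left(E + u\right) 6}{4} = \frac{6 E + 6 u}{4} = \frac{3 E}{2} + \frac{3 u}{2}$)
$V{\left(a,k \right)} = 0$ ($V{\left(a,k \right)} = -6 + 6 = 0$)
$j{\left(h \right)} = 4 h^{2}$ ($j{\left(h \right)} = \left(h + \left(h + 0\right)\right) \left(h + h\right) = \left(h + h\right) 2 h = 2 h 2 h = 4 h^{2}$)
$n{\left(210,-17 \right)} - j{\left(H \right)} = \left(\frac{3}{2} \left(-17\right) + \frac{3}{2} \cdot 210\right) - 4 \cdot 99^{2} = \left(- \frac{51}{2} + 315\right) - 4 \cdot 9801 = \frac{579}{2} - 39204 = - \frac{77829}{2}$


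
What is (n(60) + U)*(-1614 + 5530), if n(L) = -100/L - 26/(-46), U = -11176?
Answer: -3020097520/69 ≈ -4.3770e+7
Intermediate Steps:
n(L) = 13/23 - 100/L (n(L) = -100/L - 26*(-1/46) = -100/L + 13/23 = 13/23 - 100/L)
(n(60) + U)*(-1614 + 5530) = ((13/23 - 100/60) - 11176)*(-1614 + 5530) = ((13/23 - 100*1/60) - 11176)*3916 = ((13/23 - 5/3) - 11176)*3916 = (-76/69 - 11176)*3916 = -771220/69*3916 = -3020097520/69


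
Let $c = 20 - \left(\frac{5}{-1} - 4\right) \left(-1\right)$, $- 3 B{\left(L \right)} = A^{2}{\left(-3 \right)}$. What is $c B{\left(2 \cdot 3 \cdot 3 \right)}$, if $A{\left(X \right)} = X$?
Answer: $-33$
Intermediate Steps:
$B{\left(L \right)} = -3$ ($B{\left(L \right)} = - \frac{\left(-3\right)^{2}}{3} = \left(- \frac{1}{3}\right) 9 = -3$)
$c = 11$ ($c = 20 - \left(5 \left(-1\right) - 4\right) \left(-1\right) = 20 - \left(-5 - 4\right) \left(-1\right) = 20 - \left(-9\right) \left(-1\right) = 20 - 9 = 11$)
$c B{\left(2 \cdot 3 \cdot 3 \right)} = 11 \left(-3\right) = -33$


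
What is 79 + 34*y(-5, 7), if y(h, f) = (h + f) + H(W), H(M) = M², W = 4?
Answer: 691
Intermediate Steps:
y(h, f) = 16 + f + h (y(h, f) = (h + f) + 4² = (f + h) + 16 = 16 + f + h)
79 + 34*y(-5, 7) = 79 + 34*(16 + 7 - 5) = 79 + 34*18 = 79 + 612 = 691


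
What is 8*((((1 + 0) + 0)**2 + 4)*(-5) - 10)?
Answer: -280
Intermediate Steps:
8*((((1 + 0) + 0)**2 + 4)*(-5) - 10) = 8*(((1 + 0)**2 + 4)*(-5) - 10) = 8*((1**2 + 4)*(-5) - 10) = 8*((1 + 4)*(-5) - 10) = 8*(5*(-5) - 10) = 8*(-25 - 10) = 8*(-35) = -280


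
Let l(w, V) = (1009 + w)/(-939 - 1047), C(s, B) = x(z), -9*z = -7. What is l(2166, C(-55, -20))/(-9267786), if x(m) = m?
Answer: 3175/18405822996 ≈ 1.7250e-7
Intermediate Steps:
z = 7/9 (z = -⅑*(-7) = 7/9 ≈ 0.77778)
C(s, B) = 7/9
l(w, V) = -1009/1986 - w/1986 (l(w, V) = (1009 + w)/(-1986) = (1009 + w)*(-1/1986) = -1009/1986 - w/1986)
l(2166, C(-55, -20))/(-9267786) = (-1009/1986 - 1/1986*2166)/(-9267786) = (-1009/1986 - 361/331)*(-1/9267786) = -3175/1986*(-1/9267786) = 3175/18405822996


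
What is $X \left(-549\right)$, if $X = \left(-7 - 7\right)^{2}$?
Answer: $-107604$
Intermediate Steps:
$X = 196$ ($X = \left(-14\right)^{2} = 196$)
$X \left(-549\right) = 196 \left(-549\right) = -107604$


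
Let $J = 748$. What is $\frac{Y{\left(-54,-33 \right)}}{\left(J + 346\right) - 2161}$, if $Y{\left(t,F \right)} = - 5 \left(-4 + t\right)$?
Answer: $- \frac{290}{1067} \approx -0.27179$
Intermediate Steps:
$Y{\left(t,F \right)} = 20 - 5 t$
$\frac{Y{\left(-54,-33 \right)}}{\left(J + 346\right) - 2161} = \frac{20 - -270}{\left(748 + 346\right) - 2161} = \frac{20 + 270}{1094 - 2161} = \frac{290}{-1067} = 290 \left(- \frac{1}{1067}\right) = - \frac{290}{1067}$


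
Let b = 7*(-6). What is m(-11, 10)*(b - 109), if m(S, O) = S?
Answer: 1661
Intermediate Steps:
b = -42
m(-11, 10)*(b - 109) = -11*(-42 - 109) = -11*(-151) = 1661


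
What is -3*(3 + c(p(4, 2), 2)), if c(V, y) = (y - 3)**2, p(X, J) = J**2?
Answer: -12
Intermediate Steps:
c(V, y) = (-3 + y)**2
-3*(3 + c(p(4, 2), 2)) = -3*(3 + (-3 + 2)**2) = -3*(3 + (-1)**2) = -3*(3 + 1) = -3*4 = -12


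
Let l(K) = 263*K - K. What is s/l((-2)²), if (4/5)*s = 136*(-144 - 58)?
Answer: -8585/262 ≈ -32.767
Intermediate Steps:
s = -34340 (s = 5*(136*(-144 - 58))/4 = 5*(136*(-202))/4 = (5/4)*(-27472) = -34340)
l(K) = 262*K
s/l((-2)²) = -34340/(262*(-2)²) = -34340/(262*4) = -34340/1048 = -34340*1/1048 = -8585/262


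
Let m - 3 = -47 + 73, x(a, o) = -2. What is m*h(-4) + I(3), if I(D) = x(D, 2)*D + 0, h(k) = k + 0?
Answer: -122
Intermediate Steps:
h(k) = k
m = 29 (m = 3 + (-47 + 73) = 3 + 26 = 29)
I(D) = -2*D (I(D) = -2*D + 0 = -2*D)
m*h(-4) + I(3) = 29*(-4) - 2*3 = -116 - 6 = -122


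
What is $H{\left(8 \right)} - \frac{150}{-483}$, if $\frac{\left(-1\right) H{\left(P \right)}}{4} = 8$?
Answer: $- \frac{5102}{161} \approx -31.689$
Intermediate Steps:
$H{\left(P \right)} = -32$ ($H{\left(P \right)} = \left(-4\right) 8 = -32$)
$H{\left(8 \right)} - \frac{150}{-483} = -32 - \frac{150}{-483} = -32 - - \frac{50}{161} = -32 + \frac{50}{161} = - \frac{5102}{161}$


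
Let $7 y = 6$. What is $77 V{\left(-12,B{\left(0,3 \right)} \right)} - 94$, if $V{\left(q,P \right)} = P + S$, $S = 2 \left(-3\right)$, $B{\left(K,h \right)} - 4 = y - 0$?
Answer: $-182$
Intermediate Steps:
$y = \frac{6}{7}$ ($y = \frac{1}{7} \cdot 6 = \frac{6}{7} \approx 0.85714$)
$B{\left(K,h \right)} = \frac{34}{7}$ ($B{\left(K,h \right)} = 4 + \left(\frac{6}{7} - 0\right) = 4 + \left(\frac{6}{7} + 0\right) = 4 + \frac{6}{7} = \frac{34}{7}$)
$S = -6$
$V{\left(q,P \right)} = -6 + P$ ($V{\left(q,P \right)} = P - 6 = -6 + P$)
$77 V{\left(-12,B{\left(0,3 \right)} \right)} - 94 = 77 \left(-6 + \frac{34}{7}\right) - 94 = 77 \left(- \frac{8}{7}\right) - 94 = -88 - 94 = -182$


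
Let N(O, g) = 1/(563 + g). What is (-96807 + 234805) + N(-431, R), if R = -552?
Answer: 1517979/11 ≈ 1.3800e+5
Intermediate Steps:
(-96807 + 234805) + N(-431, R) = (-96807 + 234805) + 1/(563 - 552) = 137998 + 1/11 = 1517979/11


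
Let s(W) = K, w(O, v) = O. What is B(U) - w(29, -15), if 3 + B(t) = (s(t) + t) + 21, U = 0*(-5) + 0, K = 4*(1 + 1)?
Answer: -3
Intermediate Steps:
K = 8 (K = 4*2 = 8)
U = 0 (U = 0 + 0 = 0)
s(W) = 8
B(t) = 26 + t (B(t) = -3 + ((8 + t) + 21) = -3 + (29 + t) = 26 + t)
B(U) - w(29, -15) = (26 + 0) - 1*29 = 26 - 29 = -3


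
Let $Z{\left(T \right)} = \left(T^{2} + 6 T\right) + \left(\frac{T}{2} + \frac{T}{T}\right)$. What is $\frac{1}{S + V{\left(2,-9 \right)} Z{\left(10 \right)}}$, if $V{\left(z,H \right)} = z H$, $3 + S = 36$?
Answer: $- \frac{1}{2955} \approx -0.00033841$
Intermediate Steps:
$S = 33$ ($S = -3 + 36 = 33$)
$V{\left(z,H \right)} = H z$
$Z{\left(T \right)} = 1 + T^{2} + \frac{13 T}{2}$ ($Z{\left(T \right)} = \left(T^{2} + 6 T\right) + \left(T \frac{1}{2} + 1\right) = \left(T^{2} + 6 T\right) + \left(\frac{T}{2} + 1\right) = \left(T^{2} + 6 T\right) + \left(1 + \frac{T}{2}\right) = 1 + T^{2} + \frac{13 T}{2}$)
$\frac{1}{S + V{\left(2,-9 \right)} Z{\left(10 \right)}} = \frac{1}{33 + \left(-9\right) 2 \left(1 + 10^{2} + \frac{13}{2} \cdot 10\right)} = \frac{1}{33 - 18 \left(1 + 100 + 65\right)} = \frac{1}{33 - 2988} = \frac{1}{-2955} = - \frac{1}{2955}$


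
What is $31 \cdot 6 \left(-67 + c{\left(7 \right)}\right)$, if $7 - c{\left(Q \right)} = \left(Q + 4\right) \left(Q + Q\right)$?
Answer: $-39804$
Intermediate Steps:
$c{\left(Q \right)} = 7 - 2 Q \left(4 + Q\right)$ ($c{\left(Q \right)} = 7 - \left(Q + 4\right) \left(Q + Q\right) = 7 - \left(4 + Q\right) 2 Q = 7 - 2 Q \left(4 + Q\right)$)
$31 \cdot 6 \left(-67 + c{\left(7 \right)}\right) = 31 \cdot 6 \left(-67 - \left(49 + 98\right)\right) = 186 \left(-67 - 147\right) = 186 \left(-214\right) = -39804$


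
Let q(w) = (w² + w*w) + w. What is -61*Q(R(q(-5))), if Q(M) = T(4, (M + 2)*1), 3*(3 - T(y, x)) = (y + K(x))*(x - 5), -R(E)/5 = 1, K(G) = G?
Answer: -1037/3 ≈ -345.67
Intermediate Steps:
q(w) = w + 2*w² (q(w) = (w² + w²) + w = 2*w² + w = w + 2*w²)
R(E) = -5 (R(E) = -5*1 = -5)
T(y, x) = 3 - (-5 + x)*(x + y)/3 (T(y, x) = 3 - (y + x)*(x - 5)/3 = 3 - (x + y)*(-5 + x)/3 = 3 - (-5 + x)*(x + y)/3)
Q(M) = 31/3 - (2 + M)²/3 + M/3 (Q(M) = 3 - (M + 2)²/3 + 5*((M + 2)*1)/3 + (5/3)*4 - ⅓*(M + 2)*1*4 = 3 - (2 + M)²/3 + 5*((2 + M)*1)/3 + 20/3 - ⅓*(2 + M)*1*4 = 3 - (2 + M)²/3 + 5*(2 + M)/3 + 20/3 - ⅓*(2 + M)*4 = 3 - (2 + M)²/3 + (10/3 + 5*M/3) + 20/3 + (-8/3 - 4*M/3) = 31/3 - (2 + M)²/3 + M/3)
-61*Q(R(q(-5))) = -61*(9 - 1*(-5) - ⅓*(-5)²) = -61*(9 + 5 - ⅓*25) = -61*(9 + 5 - 25/3) = -61*17/3 = -1037/3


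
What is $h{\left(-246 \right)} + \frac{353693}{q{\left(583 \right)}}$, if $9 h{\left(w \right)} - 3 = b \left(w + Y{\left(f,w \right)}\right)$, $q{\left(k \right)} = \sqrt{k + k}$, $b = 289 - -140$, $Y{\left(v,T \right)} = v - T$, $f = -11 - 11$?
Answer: $- \frac{3145}{3} + \frac{353693 \sqrt{1166}}{1166} \approx 9309.7$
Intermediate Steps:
$f = -22$
$b = 429$ ($b = 289 + 140 = 429$)
$q{\left(k \right)} = \sqrt{2} \sqrt{k}$ ($q{\left(k \right)} = \sqrt{2 k} = \sqrt{2} \sqrt{k}$)
$h{\left(w \right)} = - \frac{3145}{3}$ ($h{\left(w \right)} = \frac{1}{3} + \frac{429 \left(w - \left(22 + w\right)\right)}{9} = \frac{1}{3} + \frac{429 \left(-22\right)}{9} = \frac{1}{3} + \frac{1}{9} \left(-9438\right) = \frac{1}{3} - \frac{3146}{3} = - \frac{3145}{3}$)
$h{\left(-246 \right)} + \frac{353693}{q{\left(583 \right)}} = - \frac{3145}{3} + \frac{353693}{\sqrt{2} \sqrt{583}} = - \frac{3145}{3} + \frac{353693}{\sqrt{1166}} = - \frac{3145}{3} + 353693 \frac{\sqrt{1166}}{1166} = - \frac{3145}{3} + \frac{353693 \sqrt{1166}}{1166}$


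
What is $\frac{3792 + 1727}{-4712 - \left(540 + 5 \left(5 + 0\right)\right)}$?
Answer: $- \frac{5519}{5277} \approx -1.0459$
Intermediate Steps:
$\frac{3792 + 1727}{-4712 - \left(540 + 5 \left(5 + 0\right)\right)} = \frac{5519}{-4712 - 565} = \frac{5519}{-5277} = 5519 \left(- \frac{1}{5277}\right) = - \frac{5519}{5277}$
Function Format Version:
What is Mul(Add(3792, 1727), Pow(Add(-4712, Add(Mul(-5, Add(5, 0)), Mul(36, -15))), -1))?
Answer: Rational(-5519, 5277) ≈ -1.0459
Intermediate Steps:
Mul(Add(3792, 1727), Pow(Add(-4712, Add(Mul(-5, Add(5, 0)), Mul(36, -15))), -1)) = Mul(5519, Pow(Add(-4712, Add(Mul(-5, 5), -540)), -1)) = Mul(5519, Pow(Add(-4712, Add(-25, -540)), -1)) = Mul(5519, Pow(Add(-4712, -565), -1)) = Mul(5519, Pow(-5277, -1)) = Mul(5519, Rational(-1, 5277)) = Rational(-5519, 5277)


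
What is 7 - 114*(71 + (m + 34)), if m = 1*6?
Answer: -12647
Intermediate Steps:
m = 6
7 - 114*(71 + (m + 34)) = 7 - 114*(71 + (6 + 34)) = 7 - 114*(71 + 40) = 7 - 114*111 = 7 - 12654 = -12647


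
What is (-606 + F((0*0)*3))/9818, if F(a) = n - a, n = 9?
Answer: -597/9818 ≈ -0.060807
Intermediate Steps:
F(a) = 9 - a
(-606 + F((0*0)*3))/9818 = (-606 + (9 - 0*0*3))/9818 = (-606 + (9 - 0*3))*(1/9818) = (-606 + (9 - 1*0))*(1/9818) = (-606 + (9 + 0))*(1/9818) = (-606 + 9)*(1/9818) = -597*1/9818 = -597/9818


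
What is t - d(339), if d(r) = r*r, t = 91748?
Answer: -23173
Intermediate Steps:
d(r) = r²
t - d(339) = 91748 - 1*339² = 91748 - 1*114921 = 91748 - 114921 = -23173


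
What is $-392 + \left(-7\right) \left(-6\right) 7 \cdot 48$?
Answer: $13720$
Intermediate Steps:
$-392 + \left(-7\right) \left(-6\right) 7 \cdot 48 = -392 + 42 \cdot 7 \cdot 48 = -392 + 294 \cdot 48 = -392 + 14112 = 13720$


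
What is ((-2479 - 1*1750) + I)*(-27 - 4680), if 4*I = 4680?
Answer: 14398713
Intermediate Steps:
I = 1170 (I = (¼)*4680 = 1170)
((-2479 - 1*1750) + I)*(-27 - 4680) = ((-2479 - 1*1750) + 1170)*(-27 - 4680) = ((-2479 - 1750) + 1170)*(-4707) = (-4229 + 1170)*(-4707) = -3059*(-4707) = 14398713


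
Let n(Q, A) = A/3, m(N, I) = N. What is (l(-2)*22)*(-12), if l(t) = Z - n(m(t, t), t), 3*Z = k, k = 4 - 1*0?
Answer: -528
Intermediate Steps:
k = 4 (k = 4 + 0 = 4)
n(Q, A) = A/3 (n(Q, A) = A*(1/3) = A/3)
Z = 4/3 (Z = (1/3)*4 = 4/3 ≈ 1.3333)
l(t) = 4/3 - t/3
(l(-2)*22)*(-12) = ((4/3 - 1/3*(-2))*22)*(-12) = ((4/3 + 2/3)*22)*(-12) = (2*22)*(-12) = 44*(-12) = -528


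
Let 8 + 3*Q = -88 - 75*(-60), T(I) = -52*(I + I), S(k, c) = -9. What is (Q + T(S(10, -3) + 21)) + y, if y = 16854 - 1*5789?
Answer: 11285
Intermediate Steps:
y = 11065 (y = 16854 - 5789 = 11065)
T(I) = -104*I
Q = 1468 (Q = -8/3 + (-88 - 75*(-60))/3 = -8/3 + (-88 + 4500)/3 = -8/3 + (1/3)*4412 = -8/3 + 4412/3 = 1468)
(Q + T(S(10, -3) + 21)) + y = (1468 - 104*(-9 + 21)) + 11065 = (1468 - 104*12) + 11065 = (1468 - 1248) + 11065 = 220 + 11065 = 11285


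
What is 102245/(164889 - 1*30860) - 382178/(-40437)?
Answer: 55357416227/5419730673 ≈ 10.214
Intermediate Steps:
102245/(164889 - 1*30860) - 382178/(-40437) = 102245/(164889 - 30860) - 382178*(-1/40437) = 102245/134029 + 382178/40437 = 55357416227/5419730673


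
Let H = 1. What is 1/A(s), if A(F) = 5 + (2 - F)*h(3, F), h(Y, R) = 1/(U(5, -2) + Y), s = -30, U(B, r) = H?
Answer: 1/13 ≈ 0.076923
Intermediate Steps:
U(B, r) = 1
h(Y, R) = 1/(1 + Y)
A(F) = 11/2 - F/4 (A(F) = 5 + (2 - F)/(1 + 3) = 5 + (2 - F)/4 = 5 + (2 - F)*(1/4) = 5 + (1/2 - F/4) = 11/2 - F/4)
1/A(s) = 1/(11/2 - 1/4*(-30)) = 1/(11/2 + 15/2) = 1/13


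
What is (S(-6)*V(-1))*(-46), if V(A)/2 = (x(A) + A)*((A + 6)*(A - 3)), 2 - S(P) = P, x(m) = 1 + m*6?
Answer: -88320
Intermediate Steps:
x(m) = 1 + 6*m
S(P) = 2 - P
V(A) = 2*(1 + 7*A)*(-3 + A)*(6 + A) (V(A) = 2*(((1 + 6*A) + A)*((A + 6)*(A - 3))) = 2*((1 + 7*A)*((6 + A)*(-3 + A))) = 2*((1 + 7*A)*((-3 + A)*(6 + A))) = 2*((1 + 7*A)*(-3 + A)*(6 + A)) = 2*(1 + 7*A)*(-3 + A)*(6 + A))
(S(-6)*V(-1))*(-46) = ((2 - 1*(-6))*(-36 - 246*(-1) + 14*(-1)**3 + 44*(-1)**2))*(-46) = ((2 + 6)*(-36 + 246 + 14*(-1) + 44*1))*(-46) = (8*(-36 + 246 - 14 + 44))*(-46) = (8*240)*(-46) = 1920*(-46) = -88320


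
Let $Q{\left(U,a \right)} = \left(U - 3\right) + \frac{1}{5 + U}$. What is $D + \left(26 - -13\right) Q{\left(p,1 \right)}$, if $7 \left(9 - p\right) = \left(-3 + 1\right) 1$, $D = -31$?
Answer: $\frac{151811}{700} \approx 216.87$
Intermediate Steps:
$p = \frac{65}{7}$ ($p = 9 - \frac{\left(-3 + 1\right) 1}{7} = 9 - \frac{\left(-2\right) 1}{7} = 9 - - \frac{2}{7} = 9 + \frac{2}{7} = \frac{65}{7} \approx 9.2857$)
$Q{\left(U,a \right)} = -3 + U + \frac{1}{5 + U}$ ($Q{\left(U,a \right)} = \left(-3 + U\right) + \frac{1}{5 + U} = -3 + U + \frac{1}{5 + U}$)
$D + \left(26 - -13\right) Q{\left(p,1 \right)} = -31 + \left(26 - -13\right) \frac{-14 + \left(\frac{65}{7}\right)^{2} + 2 \cdot \frac{65}{7}}{5 + \frac{65}{7}} = -31 + \left(26 + 13\right) \frac{-14 + \frac{4225}{49} + \frac{130}{7}}{\frac{100}{7}} = -31 + 39 \cdot \frac{7}{100} \cdot \frac{4449}{49} = -31 + 39 \cdot \frac{4449}{700} = -31 + \frac{173511}{700} = \frac{151811}{700}$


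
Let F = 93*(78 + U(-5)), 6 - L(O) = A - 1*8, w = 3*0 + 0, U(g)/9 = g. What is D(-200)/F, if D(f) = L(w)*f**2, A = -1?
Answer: 200000/1023 ≈ 195.50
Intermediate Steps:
U(g) = 9*g
w = 0 (w = 0 + 0 = 0)
L(O) = 15 (L(O) = 6 - (-1 - 1*8) = 6 - (-1 - 8) = 6 - 1*(-9) = 6 + 9 = 15)
F = 3069 (F = 93*(78 + 9*(-5)) = 93*(78 - 45) = 93*33 = 3069)
D(f) = 15*f**2
D(-200)/F = (15*(-200)**2)/3069 = (15*40000)*(1/3069) = 600000*(1/3069) = 200000/1023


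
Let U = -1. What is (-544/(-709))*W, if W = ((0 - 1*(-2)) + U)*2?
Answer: 1088/709 ≈ 1.5346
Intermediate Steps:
W = 2 (W = ((0 - 1*(-2)) - 1)*2 = ((0 + 2) - 1)*2 = (2 - 1)*2 = 1*2 = 2)
(-544/(-709))*W = -544/(-709)*2 = -544*(-1/709)*2 = (544/709)*2 = 1088/709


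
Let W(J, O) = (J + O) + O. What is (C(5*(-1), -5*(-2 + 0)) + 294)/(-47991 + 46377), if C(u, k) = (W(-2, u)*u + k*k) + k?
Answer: -232/807 ≈ -0.28748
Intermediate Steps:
W(J, O) = J + 2*O
C(u, k) = k + k² + u*(-2 + 2*u) (C(u, k) = ((-2 + 2*u)*u + k*k) + k = (u*(-2 + 2*u) + k²) + k = (k² + u*(-2 + 2*u)) + k = k + k² + u*(-2 + 2*u))
(C(5*(-1), -5*(-2 + 0)) + 294)/(-47991 + 46377) = ((-5*(-2 + 0) + (-5*(-2 + 0))² + 2*(5*(-1))*(-1 + 5*(-1))) + 294)/(-47991 + 46377) = ((-5*(-2) + (-5*(-2))² + 2*(-5)*(-1 - 5)) + 294)/(-1614) = ((10 + 10² + 2*(-5)*(-6)) + 294)*(-1/1614) = ((10 + 100 + 60) + 294)*(-1/1614) = (170 + 294)*(-1/1614) = 464*(-1/1614) = -232/807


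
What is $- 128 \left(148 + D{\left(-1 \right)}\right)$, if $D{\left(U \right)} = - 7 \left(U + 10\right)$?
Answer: $-10880$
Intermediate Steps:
$D{\left(U \right)} = -70 - 7 U$ ($D{\left(U \right)} = - 7 \left(10 + U\right) = -70 - 7 U$)
$- 128 \left(148 + D{\left(-1 \right)}\right) = - 128 \left(148 - 63\right) = \left(-128\right) 85 = -10880$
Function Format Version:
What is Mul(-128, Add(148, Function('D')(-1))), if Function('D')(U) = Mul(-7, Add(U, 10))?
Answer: -10880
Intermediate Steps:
Function('D')(U) = Add(-70, Mul(-7, U)) (Function('D')(U) = Mul(-7, Add(10, U)) = Add(-70, Mul(-7, U)))
Mul(-128, Add(148, Function('D')(-1))) = Mul(-128, Add(148, Add(-70, Mul(-7, -1)))) = Mul(-128, Add(148, Add(-70, 7))) = Mul(-128, Add(148, -63)) = Mul(-128, 85) = -10880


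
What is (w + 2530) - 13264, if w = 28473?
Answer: 17739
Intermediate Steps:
(w + 2530) - 13264 = (28473 + 2530) - 13264 = 31003 - 13264 = 17739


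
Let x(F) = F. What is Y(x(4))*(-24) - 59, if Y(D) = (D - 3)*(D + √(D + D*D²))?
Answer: -155 - 48*√17 ≈ -352.91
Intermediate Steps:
Y(D) = (-3 + D)*(D + √(D + D³))
Y(x(4))*(-24) - 59 = (4² - 3*4 - 3*√(4 + 4³) + 4*√(4 + 4³))*(-24) - 59 = (16 - 12 - 3*√(4 + 64) + 4*√(4 + 64))*(-24) - 59 = (16 - 12 - 6*√17 + 4*√68)*(-24) - 59 = (16 - 12 - 6*√17 + 4*(2*√17))*(-24) - 59 = (16 - 12 - 6*√17 + 8*√17)*(-24) - 59 = (4 + 2*√17)*(-24) - 59 = (-96 - 48*√17) - 59 = -155 - 48*√17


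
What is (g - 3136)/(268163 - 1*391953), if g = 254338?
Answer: -125601/61895 ≈ -2.0293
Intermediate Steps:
(g - 3136)/(268163 - 1*391953) = (254338 - 3136)/(268163 - 1*391953) = 251202/(268163 - 391953) = 251202/(-123790) = 251202*(-1/123790) = -125601/61895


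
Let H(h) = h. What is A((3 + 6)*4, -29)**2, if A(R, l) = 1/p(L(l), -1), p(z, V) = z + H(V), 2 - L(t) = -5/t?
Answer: 841/576 ≈ 1.4601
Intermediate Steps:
L(t) = 2 + 5/t (L(t) = 2 - (-5)/t = 2 + 5/t)
p(z, V) = V + z (p(z, V) = z + V = V + z)
A(R, l) = 1/(1 + 5/l) (A(R, l) = 1/(-1 + (2 + 5/l)) = 1/(1 + 5/l))
A((3 + 6)*4, -29)**2 = (-29/(5 - 29))**2 = (-29/(-24))**2 = (-29*(-1/24))**2 = (29/24)**2 = 841/576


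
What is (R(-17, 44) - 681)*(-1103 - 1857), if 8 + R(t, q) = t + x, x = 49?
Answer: 1944720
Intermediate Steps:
R(t, q) = 41 + t (R(t, q) = -8 + (t + 49) = -8 + (49 + t) = 41 + t)
(R(-17, 44) - 681)*(-1103 - 1857) = ((41 - 17) - 681)*(-1103 - 1857) = (24 - 681)*(-2960) = -657*(-2960) = 1944720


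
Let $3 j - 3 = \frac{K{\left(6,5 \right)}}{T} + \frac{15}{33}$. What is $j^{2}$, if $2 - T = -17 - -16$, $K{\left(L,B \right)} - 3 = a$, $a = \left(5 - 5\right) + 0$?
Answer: $\frac{2401}{1089} \approx 2.2048$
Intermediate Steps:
$a = 0$ ($a = 0 + 0 = 0$)
$K{\left(L,B \right)} = 3$ ($K{\left(L,B \right)} = 3 + 0 = 3$)
$T = 3$ ($T = 2 - \left(-17 - -16\right) = 2 - \left(-17 + 16\right) = 2 - -1 = 2 + 1 = 3$)
$j = \frac{49}{33}$ ($j = 1 + \frac{\frac{3}{3} + \frac{15}{33}}{3} = 1 + \frac{3 \cdot \frac{1}{3} + 15 \cdot \frac{1}{33}}{3} = 1 + \frac{1 + \frac{5}{11}}{3} = 1 + \frac{1}{3} \cdot \frac{16}{11} = 1 + \frac{16}{33} = \frac{49}{33} \approx 1.4848$)
$j^{2} = \left(\frac{49}{33}\right)^{2} = \frac{2401}{1089}$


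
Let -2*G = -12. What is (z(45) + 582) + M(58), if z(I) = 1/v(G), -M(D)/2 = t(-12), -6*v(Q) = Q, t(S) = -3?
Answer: 587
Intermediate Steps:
G = 6 (G = -1/2*(-12) = 6)
v(Q) = -Q/6
M(D) = 6 (M(D) = -2*(-3) = 6)
z(I) = -1 (z(I) = 1/(-1/6*6) = 1/(-1) = -1)
(z(45) + 582) + M(58) = (-1 + 582) + 6 = 581 + 6 = 587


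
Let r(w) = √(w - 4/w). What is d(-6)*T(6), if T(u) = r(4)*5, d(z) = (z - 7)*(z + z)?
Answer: 780*√3 ≈ 1351.0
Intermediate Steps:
d(z) = 2*z*(-7 + z) (d(z) = (-7 + z)*(2*z) = 2*z*(-7 + z))
T(u) = 5*√3 (T(u) = √(4 - 4/4)*5 = √(4 - 4*¼)*5 = √(4 - 1)*5 = √3*5 = 5*√3)
d(-6)*T(6) = (2*(-6)*(-7 - 6))*(5*√3) = (2*(-6)*(-13))*(5*√3) = 156*(5*√3) = 780*√3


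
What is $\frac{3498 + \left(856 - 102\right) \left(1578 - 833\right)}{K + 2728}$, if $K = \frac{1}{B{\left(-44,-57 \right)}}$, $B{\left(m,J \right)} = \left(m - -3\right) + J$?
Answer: $\frac{55392344}{267343} \approx 207.2$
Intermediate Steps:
$B{\left(m,J \right)} = 3 + J + m$ ($B{\left(m,J \right)} = \left(m + 3\right) + J = \left(3 + m\right) + J = 3 + J + m$)
$K = - \frac{1}{98}$ ($K = \frac{1}{3 - 57 - 44} = \frac{1}{-98} = - \frac{1}{98} \approx -0.010204$)
$\frac{3498 + \left(856 - 102\right) \left(1578 - 833\right)}{K + 2728} = \frac{3498 + \left(856 - 102\right) \left(1578 - 833\right)}{- \frac{1}{98} + 2728} = \frac{3498 + 754 \cdot 745}{\frac{267343}{98}} = \left(3498 + 561730\right) \frac{98}{267343} = 565228 \cdot \frac{98}{267343} = \frac{55392344}{267343}$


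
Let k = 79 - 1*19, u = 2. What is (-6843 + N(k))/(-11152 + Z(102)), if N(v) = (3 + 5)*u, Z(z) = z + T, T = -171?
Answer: 6827/11221 ≈ 0.60841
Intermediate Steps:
k = 60 (k = 79 - 19 = 60)
Z(z) = -171 + z (Z(z) = z - 171 = -171 + z)
N(v) = 16 (N(v) = (3 + 5)*2 = 8*2 = 16)
(-6843 + N(k))/(-11152 + Z(102)) = (-6843 + 16)/(-11152 + (-171 + 102)) = -6827/(-11152 - 69) = -6827/(-11221) = -6827*(-1/11221) = 6827/11221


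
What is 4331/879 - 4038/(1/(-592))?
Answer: 2101250315/879 ≈ 2.3905e+6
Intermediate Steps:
4331/879 - 4038/(1/(-592)) = 4331*(1/879) - 4038/(-1/592) = 4331/879 - 4038*(-592) = 4331/879 + 2390496 = 2101250315/879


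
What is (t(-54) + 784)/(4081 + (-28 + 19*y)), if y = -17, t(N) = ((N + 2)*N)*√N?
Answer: 392/1865 + 4212*I*√6/1865 ≈ 0.21019 + 5.532*I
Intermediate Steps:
t(N) = N^(3/2)*(2 + N) (t(N) = ((2 + N)*N)*√N = (N*(2 + N))*√N = N^(3/2)*(2 + N))
(t(-54) + 784)/(4081 + (-28 + 19*y)) = ((-54)^(3/2)*(2 - 54) + 784)/(4081 + (-28 + 19*(-17))) = (-162*I*√6*(-52) + 784)/(4081 + (-28 - 323)) = (8424*I*√6 + 784)/(4081 - 351) = (784 + 8424*I*√6)/3730 = (784 + 8424*I*√6)*(1/3730) = 392/1865 + 4212*I*√6/1865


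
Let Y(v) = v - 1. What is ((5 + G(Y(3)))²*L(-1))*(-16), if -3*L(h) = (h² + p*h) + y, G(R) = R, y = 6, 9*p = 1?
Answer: 48608/27 ≈ 1800.3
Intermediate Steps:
p = ⅑ (p = (⅑)*1 = ⅑ ≈ 0.11111)
Y(v) = -1 + v
L(h) = -2 - h²/3 - h/27 (L(h) = -((h² + h/9) + 6)/3 = -(6 + h² + h/9)/3 = -2 - h²/3 - h/27)
((5 + G(Y(3)))²*L(-1))*(-16) = ((5 + (-1 + 3))²*(-2 - ⅓*(-1)² - 1/27*(-1)))*(-16) = ((5 + 2)²*(-2 - ⅓*1 + 1/27))*(-16) = (7²*(-2 - ⅓ + 1/27))*(-16) = (49*(-62/27))*(-16) = -3038/27*(-16) = 48608/27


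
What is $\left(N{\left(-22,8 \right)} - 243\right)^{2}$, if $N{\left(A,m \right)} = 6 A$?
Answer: $140625$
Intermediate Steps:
$\left(N{\left(-22,8 \right)} - 243\right)^{2} = \left(6 \left(-22\right) - 243\right)^{2} = \left(-132 - 243\right)^{2} = \left(-375\right)^{2} = 140625$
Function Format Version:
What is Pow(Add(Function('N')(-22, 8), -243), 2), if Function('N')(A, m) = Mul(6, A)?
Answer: 140625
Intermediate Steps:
Pow(Add(Function('N')(-22, 8), -243), 2) = Pow(Add(Mul(6, -22), -243), 2) = Pow(Add(-132, -243), 2) = Pow(-375, 2) = 140625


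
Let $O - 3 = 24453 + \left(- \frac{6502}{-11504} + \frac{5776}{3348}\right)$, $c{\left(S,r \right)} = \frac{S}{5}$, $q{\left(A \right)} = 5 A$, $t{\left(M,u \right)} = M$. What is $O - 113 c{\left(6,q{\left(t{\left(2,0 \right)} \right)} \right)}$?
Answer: $\frac{585498722123}{24072120} \approx 24323.0$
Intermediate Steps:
$c{\left(S,r \right)} = \frac{S}{5}$ ($c{\left(S,r \right)} = S \frac{1}{5} = \frac{S}{5}$)
$O = \frac{117752580319}{4814424}$ ($O = 3 + \left(24453 + \left(- \frac{6502}{-11504} + \frac{5776}{3348}\right)\right) = 3 + \left(24453 + \left(\left(-6502\right) \left(- \frac{1}{11504}\right) + 5776 \cdot \frac{1}{3348}\right)\right) = 3 + \left(24453 + \left(\frac{3251}{5752} + \frac{1444}{837}\right)\right) = 3 + \left(24453 + \frac{11026975}{4814424}\right) = 3 + \frac{117738137047}{4814424} = \frac{117752580319}{4814424} \approx 24458.0$)
$O - 113 c{\left(6,q{\left(t{\left(2,0 \right)} \right)} \right)} = \frac{117752580319}{4814424} - 113 \cdot \frac{1}{5} \cdot 6 = \frac{117752580319}{4814424} - \frac{678}{5} = \frac{585498722123}{24072120}$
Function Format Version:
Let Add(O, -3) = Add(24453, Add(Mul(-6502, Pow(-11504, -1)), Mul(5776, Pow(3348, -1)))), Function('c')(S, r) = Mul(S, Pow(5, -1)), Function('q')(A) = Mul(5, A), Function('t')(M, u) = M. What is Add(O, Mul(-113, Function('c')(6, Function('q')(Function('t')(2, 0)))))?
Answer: Rational(585498722123, 24072120) ≈ 24323.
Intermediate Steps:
Function('c')(S, r) = Mul(Rational(1, 5), S) (Function('c')(S, r) = Mul(S, Rational(1, 5)) = Mul(Rational(1, 5), S))
O = Rational(117752580319, 4814424) (O = Add(3, Add(24453, Add(Mul(-6502, Pow(-11504, -1)), Mul(5776, Pow(3348, -1))))) = Add(3, Add(24453, Add(Mul(-6502, Rational(-1, 11504)), Mul(5776, Rational(1, 3348))))) = Add(3, Add(24453, Add(Rational(3251, 5752), Rational(1444, 837)))) = Add(3, Add(24453, Rational(11026975, 4814424))) = Add(3, Rational(117738137047, 4814424)) = Rational(117752580319, 4814424) ≈ 24458.)
Add(O, Mul(-113, Function('c')(6, Function('q')(Function('t')(2, 0))))) = Add(Rational(117752580319, 4814424), Mul(-113, Mul(Rational(1, 5), 6))) = Add(Rational(117752580319, 4814424), Mul(-113, Rational(6, 5))) = Add(Rational(117752580319, 4814424), Rational(-678, 5)) = Rational(585498722123, 24072120)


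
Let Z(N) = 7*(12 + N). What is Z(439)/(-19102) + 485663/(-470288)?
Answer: -5380916921/4491720688 ≈ -1.1980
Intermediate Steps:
Z(N) = 84 + 7*N
Z(439)/(-19102) + 485663/(-470288) = (84 + 7*439)/(-19102) + 485663/(-470288) = (84 + 3073)*(-1/19102) + 485663*(-1/470288) = 3157*(-1/19102) - 485663/470288 = -3157/19102 - 485663/470288 = -5380916921/4491720688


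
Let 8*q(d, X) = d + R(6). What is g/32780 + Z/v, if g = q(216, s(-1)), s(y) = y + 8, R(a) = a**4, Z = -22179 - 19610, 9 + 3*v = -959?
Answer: 8491143/65560 ≈ 129.52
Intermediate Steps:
v = -968/3 (v = -3 + (1/3)*(-959) = -3 - 959/3 = -968/3 ≈ -322.67)
Z = -41789
s(y) = 8 + y
q(d, X) = 162 + d/8 (q(d, X) = (d + 6**4)/8 = (d + 1296)/8 = (1296 + d)/8 = 162 + d/8)
g = 189 (g = 162 + (1/8)*216 = 162 + 27 = 189)
g/32780 + Z/v = 189/32780 - 41789/(-968/3) = 189*(1/32780) - 41789*(-3/968) = 189/32780 + 11397/88 = 8491143/65560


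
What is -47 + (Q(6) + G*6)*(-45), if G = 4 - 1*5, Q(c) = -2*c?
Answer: 763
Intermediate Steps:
G = -1 (G = 4 - 5 = -1)
-47 + (Q(6) + G*6)*(-45) = -47 + (-2*6 - 1*6)*(-45) = -47 + (-12 - 6)*(-45) = -47 - 18*(-45) = -47 + 810 = 763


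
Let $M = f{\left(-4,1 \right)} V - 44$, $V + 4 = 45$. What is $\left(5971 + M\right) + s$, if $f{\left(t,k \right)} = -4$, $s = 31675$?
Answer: $37438$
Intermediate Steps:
$V = 41$ ($V = -4 + 45 = 41$)
$M = -208$ ($M = \left(-4\right) 41 - 44 = -164 - 44 = -208$)
$\left(5971 + M\right) + s = \left(5971 - 208\right) + 31675 = 5763 + 31675 = 37438$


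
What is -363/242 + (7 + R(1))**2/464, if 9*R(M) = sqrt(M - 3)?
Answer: -52409/37584 + 7*I*sqrt(2)/2088 ≈ -1.3944 + 0.0047411*I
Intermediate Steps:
R(M) = sqrt(-3 + M)/9 (R(M) = sqrt(M - 3)/9 = sqrt(-3 + M)/9)
-363/242 + (7 + R(1))**2/464 = -363/242 + (7 + sqrt(-3 + 1)/9)**2/464 = -363*1/242 + (7 + sqrt(-2)/9)**2*(1/464) = -3/2 + (7 + (I*sqrt(2))/9)**2*(1/464) = -3/2 + (7 + I*sqrt(2)/9)**2*(1/464) = -3/2 + (7 + I*sqrt(2)/9)**2/464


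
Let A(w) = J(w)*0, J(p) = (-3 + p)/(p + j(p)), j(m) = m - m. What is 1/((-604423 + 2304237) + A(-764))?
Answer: 1/1699814 ≈ 5.8830e-7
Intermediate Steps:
j(m) = 0
J(p) = (-3 + p)/p (J(p) = (-3 + p)/(p + 0) = (-3 + p)/p)
A(w) = 0 (A(w) = ((-3 + w)/w)*0 = 0)
1/((-604423 + 2304237) + A(-764)) = 1/((-604423 + 2304237) + 0) = 1/(1699814 + 0) = 1/1699814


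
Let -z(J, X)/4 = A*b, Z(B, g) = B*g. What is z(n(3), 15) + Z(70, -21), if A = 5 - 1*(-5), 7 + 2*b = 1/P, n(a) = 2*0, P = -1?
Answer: -1310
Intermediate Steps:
n(a) = 0
b = -4 (b = -7/2 + (1/2)/(-1) = -7/2 + (1/2)*(-1) = -7/2 - 1/2 = -4)
A = 10 (A = 5 + 5 = 10)
z(J, X) = 160 (z(J, X) = -40*(-4) = -4*(-40) = 160)
z(n(3), 15) + Z(70, -21) = 160 + 70*(-21) = 160 - 1470 = -1310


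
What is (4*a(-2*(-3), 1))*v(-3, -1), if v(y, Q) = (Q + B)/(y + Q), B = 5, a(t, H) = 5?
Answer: -20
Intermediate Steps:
v(y, Q) = (5 + Q)/(Q + y) (v(y, Q) = (Q + 5)/(y + Q) = (5 + Q)/(Q + y))
(4*a(-2*(-3), 1))*v(-3, -1) = (4*5)*((5 - 1)/(-1 - 3)) = 20*(4/(-4)) = 20*(-¼*4) = 20*(-1) = -20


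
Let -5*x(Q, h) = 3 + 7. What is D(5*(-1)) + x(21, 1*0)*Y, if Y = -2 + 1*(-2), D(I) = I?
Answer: 3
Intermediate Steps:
x(Q, h) = -2 (x(Q, h) = -(3 + 7)/5 = -1/5*10 = -2)
Y = -4 (Y = -2 - 2 = -4)
D(5*(-1)) + x(21, 1*0)*Y = 5*(-1) - 2*(-4) = -5 + 8 = 3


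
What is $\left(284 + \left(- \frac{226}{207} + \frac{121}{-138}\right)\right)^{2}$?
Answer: $\frac{13633131121}{171396} \approx 79542.0$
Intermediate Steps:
$\left(284 + \left(- \frac{226}{207} + \frac{121}{-138}\right)\right)^{2} = \left(284 + \left(\left(-226\right) \frac{1}{207} + 121 \left(- \frac{1}{138}\right)\right)\right)^{2} = \left(284 - \frac{815}{414}\right)^{2} = \left(\frac{116761}{414}\right)^{2} = \frac{13633131121}{171396}$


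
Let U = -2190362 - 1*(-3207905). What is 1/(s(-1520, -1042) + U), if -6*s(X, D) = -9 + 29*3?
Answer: 1/1017530 ≈ 9.8277e-7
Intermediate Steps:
U = 1017543 (U = -2190362 + 3207905 = 1017543)
s(X, D) = -13 (s(X, D) = -(-9 + 29*3)/6 = -(-9 + 87)/6 = -⅙*78 = -13)
1/(s(-1520, -1042) + U) = 1/(-13 + 1017543) = 1/1017530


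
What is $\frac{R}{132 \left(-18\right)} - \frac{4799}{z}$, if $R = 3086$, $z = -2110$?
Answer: $\frac{1222741}{1253340} \approx 0.97559$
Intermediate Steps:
$\frac{R}{132 \left(-18\right)} - \frac{4799}{z} = \frac{3086}{132 \left(-18\right)} - \frac{4799}{-2110} = \frac{3086}{-2376} - - \frac{4799}{2110} = 3086 \left(- \frac{1}{2376}\right) + \frac{4799}{2110} = - \frac{1543}{1188} + \frac{4799}{2110} = \frac{1222741}{1253340}$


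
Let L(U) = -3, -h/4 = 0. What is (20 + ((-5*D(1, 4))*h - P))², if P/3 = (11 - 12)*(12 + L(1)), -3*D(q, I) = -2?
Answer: 2209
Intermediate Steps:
h = 0 (h = -4*0 = 0)
D(q, I) = ⅔ (D(q, I) = -⅓*(-2) = ⅔)
P = -27 (P = 3*((11 - 12)*(12 - 3)) = 3*(-1*9) = 3*(-9) = -27)
(20 + ((-5*D(1, 4))*h - P))² = (20 + (-5*⅔*0 - 1*(-27)))² = (20 + (-10/3*0 + 27))² = (20 + (0 + 27))² = (20 + 27)² = 47² = 2209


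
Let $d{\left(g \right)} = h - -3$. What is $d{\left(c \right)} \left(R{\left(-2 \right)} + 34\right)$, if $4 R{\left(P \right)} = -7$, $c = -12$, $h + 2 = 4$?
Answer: $\frac{645}{4} \approx 161.25$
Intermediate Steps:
$h = 2$ ($h = -2 + 4 = 2$)
$d{\left(g \right)} = 5$ ($d{\left(g \right)} = 2 - -3 = 2 + 3 = 5$)
$R{\left(P \right)} = - \frac{7}{4}$ ($R{\left(P \right)} = \frac{1}{4} \left(-7\right) = - \frac{7}{4}$)
$d{\left(c \right)} \left(R{\left(-2 \right)} + 34\right) = 5 \left(- \frac{7}{4} + 34\right) = 5 \cdot \frac{129}{4} = \frac{645}{4}$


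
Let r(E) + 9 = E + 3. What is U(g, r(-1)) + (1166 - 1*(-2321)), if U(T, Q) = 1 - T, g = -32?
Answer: 3520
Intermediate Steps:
r(E) = -6 + E (r(E) = -9 + (E + 3) = -9 + (3 + E) = -6 + E)
U(g, r(-1)) + (1166 - 1*(-2321)) = (1 - 1*(-32)) + (1166 - 1*(-2321)) = (1 + 32) + (1166 + 2321) = 33 + 3487 = 3520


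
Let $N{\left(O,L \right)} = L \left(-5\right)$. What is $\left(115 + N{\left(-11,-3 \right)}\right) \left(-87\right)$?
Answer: $-11310$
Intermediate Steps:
$N{\left(O,L \right)} = - 5 L$
$\left(115 + N{\left(-11,-3 \right)}\right) \left(-87\right) = \left(115 - -15\right) \left(-87\right) = \left(115 + 15\right) \left(-87\right) = 130 \left(-87\right) = -11310$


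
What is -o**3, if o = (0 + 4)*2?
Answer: -512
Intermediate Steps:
o = 8 (o = 4*2 = 8)
-o**3 = -1*8**3 = -1*512 = -512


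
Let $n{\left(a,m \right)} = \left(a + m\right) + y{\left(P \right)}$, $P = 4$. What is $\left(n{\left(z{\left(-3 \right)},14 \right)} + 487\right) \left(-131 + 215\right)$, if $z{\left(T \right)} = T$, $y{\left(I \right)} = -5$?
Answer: $41412$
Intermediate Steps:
$n{\left(a,m \right)} = -5 + a + m$ ($n{\left(a,m \right)} = \left(a + m\right) - 5 = -5 + a + m$)
$\left(n{\left(z{\left(-3 \right)},14 \right)} + 487\right) \left(-131 + 215\right) = \left(\left(-5 - 3 + 14\right) + 487\right) \left(-131 + 215\right) = \left(6 + 487\right) 84 = 493 \cdot 84 = 41412$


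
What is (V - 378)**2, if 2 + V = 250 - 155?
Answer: 81225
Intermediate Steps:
V = 93 (V = -2 + (250 - 155) = -2 + 95 = 93)
(V - 378)**2 = (93 - 378)**2 = (-285)**2 = 81225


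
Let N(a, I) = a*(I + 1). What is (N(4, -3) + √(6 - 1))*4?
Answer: -32 + 4*√5 ≈ -23.056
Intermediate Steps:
N(a, I) = a*(1 + I)
(N(4, -3) + √(6 - 1))*4 = (4*(1 - 3) + √(6 - 1))*4 = (4*(-2) + √5)*4 = (-8 + √5)*4 = -32 + 4*√5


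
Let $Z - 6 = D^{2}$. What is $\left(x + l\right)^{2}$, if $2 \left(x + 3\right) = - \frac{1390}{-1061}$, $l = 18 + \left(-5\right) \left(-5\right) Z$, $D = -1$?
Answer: $\frac{40919221225}{1125721} \approx 36349.0$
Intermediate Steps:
$Z = 7$ ($Z = 6 + \left(-1\right)^{2} = 6 + 1 = 7$)
$l = 193$ ($l = 18 + \left(-5\right) \left(-5\right) 7 = 18 + 25 \cdot 7 = 18 + 175 = 193$)
$x = - \frac{2488}{1061}$ ($x = -3 + \frac{\left(-1390\right) \frac{1}{-1061}}{2} = -3 + \frac{\left(-1390\right) \left(- \frac{1}{1061}\right)}{2} = -3 + \frac{1}{2} \cdot \frac{1390}{1061} = -3 + \frac{695}{1061} = - \frac{2488}{1061} \approx -2.345$)
$\left(x + l\right)^{2} = \left(- \frac{2488}{1061} + 193\right)^{2} = \left(\frac{202285}{1061}\right)^{2} = \frac{40919221225}{1125721}$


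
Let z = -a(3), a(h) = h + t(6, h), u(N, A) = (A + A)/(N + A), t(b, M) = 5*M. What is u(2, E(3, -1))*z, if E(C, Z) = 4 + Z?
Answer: -108/5 ≈ -21.600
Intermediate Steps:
u(N, A) = 2*A/(A + N) (u(N, A) = (2*A)/(A + N) = 2*A/(A + N))
a(h) = 6*h (a(h) = h + 5*h = 6*h)
z = -18 (z = -6*3 = -1*18 = -18)
u(2, E(3, -1))*z = (2*(4 - 1)/((4 - 1) + 2))*(-18) = (2*3/(3 + 2))*(-18) = (2*3/5)*(-18) = (2*3*(1/5))*(-18) = (6/5)*(-18) = -108/5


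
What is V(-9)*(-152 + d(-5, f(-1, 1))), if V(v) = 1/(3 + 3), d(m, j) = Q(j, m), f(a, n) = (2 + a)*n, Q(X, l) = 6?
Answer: -73/3 ≈ -24.333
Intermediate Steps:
f(a, n) = n*(2 + a)
d(m, j) = 6
V(v) = ⅙ (V(v) = 1/6 = ⅙)
V(-9)*(-152 + d(-5, f(-1, 1))) = (-152 + 6)/6 = (⅙)*(-146) = -73/3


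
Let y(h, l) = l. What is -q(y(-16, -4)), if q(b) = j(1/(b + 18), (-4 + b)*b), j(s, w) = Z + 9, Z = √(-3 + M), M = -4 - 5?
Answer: -9 - 2*I*√3 ≈ -9.0 - 3.4641*I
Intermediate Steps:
M = -9
Z = 2*I*√3 (Z = √(-3 - 9) = √(-12) = 2*I*√3 ≈ 3.4641*I)
j(s, w) = 9 + 2*I*√3 (j(s, w) = 2*I*√3 + 9 = 9 + 2*I*√3)
q(b) = 9 + 2*I*√3
-q(y(-16, -4)) = -(9 + 2*I*√3) = -9 - 2*I*√3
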